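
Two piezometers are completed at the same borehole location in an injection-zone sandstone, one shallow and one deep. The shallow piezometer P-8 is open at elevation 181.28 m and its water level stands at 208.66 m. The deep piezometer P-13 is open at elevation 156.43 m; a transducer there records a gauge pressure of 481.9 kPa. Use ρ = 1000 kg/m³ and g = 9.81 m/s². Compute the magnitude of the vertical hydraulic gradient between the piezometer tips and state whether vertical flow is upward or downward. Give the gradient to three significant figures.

|i_v| ≈ 0.125; vertical flow is downward

Total head at P-8: h = 208.66 m (water level in the standpipe).
Pressure head at P-13: ψ = P/(ρg) = 481.9×1000 / (1000 × 9.81) = 49.12 m.
Total head at P-13: h = z + ψ = 156.43 + 49.12 = 205.55 m.
Δh = h(P-8) − h(P-13) = 208.66 − 205.55 = 3.11 m.
Vertical separation Δz = 181.28 − 156.43 = 24.85 m.
|i_v| = |Δh| / Δz = 3.11 / 24.85 = 0.125.
Head is higher in the shallow piezometer, so vertical flow is downward (recharge condition).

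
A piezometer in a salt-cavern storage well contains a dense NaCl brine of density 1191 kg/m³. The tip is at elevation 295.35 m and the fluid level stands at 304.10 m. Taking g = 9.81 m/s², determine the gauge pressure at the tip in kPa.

P ≈ 102 kPa

Pressure head ψ = h − z = 304.10 − 295.35 = 8.75 m.
P = ρgψ = 1191 × 9.81 × 8.75 = 102232 Pa ≈ 102 kPa.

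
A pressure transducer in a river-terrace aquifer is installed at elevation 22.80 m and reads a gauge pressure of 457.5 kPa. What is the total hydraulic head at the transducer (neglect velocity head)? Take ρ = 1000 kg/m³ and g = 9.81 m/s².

ψ = P/(ρg) = 457.5×1000 / (1000 × 9.81) = 46.64 m.
h = z + ψ = 22.80 + 46.64 = 69.44 m.

h ≈ 69.44 m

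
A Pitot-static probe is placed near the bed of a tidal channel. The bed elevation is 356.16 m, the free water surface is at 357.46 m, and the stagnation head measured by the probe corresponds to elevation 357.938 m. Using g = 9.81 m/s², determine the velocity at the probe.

Near the bed, under hydrostatic conditions, the piezometric head (z + ψ) equals the free-surface elevation, 357.46 m.
Velocity head = total − piezometric = 357.938 − 357.46 = 0.478 m.
v = √(2g·h_v) = √(2 × 9.81 × 0.478) = 3.06 m/s.

v ≈ 3.06 m/s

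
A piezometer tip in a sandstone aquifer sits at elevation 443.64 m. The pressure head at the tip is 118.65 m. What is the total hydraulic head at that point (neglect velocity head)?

h = z + ψ = 443.64 + 118.65 = 562.29 m.

h ≈ 562.29 m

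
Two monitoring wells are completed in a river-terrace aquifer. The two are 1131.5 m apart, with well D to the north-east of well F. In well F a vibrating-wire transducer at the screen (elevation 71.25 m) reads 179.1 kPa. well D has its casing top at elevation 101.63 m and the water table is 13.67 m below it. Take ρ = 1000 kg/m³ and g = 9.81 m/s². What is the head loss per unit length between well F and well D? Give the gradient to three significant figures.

i ≈ 0.00137 m/m

Pressure head at well F: ψ = P/(ρg) = 179.1×1000 / (1000 × 9.81) = 18.26 m.
Total head at well F: h = z + ψ = 71.25 + 18.26 = 89.51 m.
Total head at well D: h = 101.63 − 13.67 = 87.96 m.
Head difference: h(well F) − h(well D) = 89.51 − 87.96 = 1.55 m.
Hydraulic gradient: i = |Δh| / L = 1.55 / 1131.5 = 0.00137.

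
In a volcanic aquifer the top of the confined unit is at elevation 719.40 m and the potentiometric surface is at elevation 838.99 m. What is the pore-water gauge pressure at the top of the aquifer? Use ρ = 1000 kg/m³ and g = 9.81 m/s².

Pressure head at the aquifer top: ψ = h − z = 838.99 − 719.40 = 119.59 m.
P = ρgψ = 1000 × 9.81 × 119.59 = 1173178 Pa ≈ 1170 kPa.

P ≈ 1170 kPa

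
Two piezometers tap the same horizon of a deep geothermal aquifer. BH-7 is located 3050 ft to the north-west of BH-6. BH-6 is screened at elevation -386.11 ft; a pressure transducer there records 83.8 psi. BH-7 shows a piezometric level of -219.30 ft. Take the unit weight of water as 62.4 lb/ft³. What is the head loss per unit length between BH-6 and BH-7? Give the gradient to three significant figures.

Pressure head at BH-6: ψ = 144·P/γ = 144 × 83.8 / 62.4 = 193.38 ft.
Total head at BH-6: h = z + ψ = -386.11 + 193.38 = -192.73 ft.
Total head at BH-7: h = -219.30 ft (water level in the piezometer is the total head).
Head difference: h(BH-6) − h(BH-7) = -192.73 − (-219.30) = 26.57 ft.
Hydraulic gradient: i = |Δh| / L = 26.57 / 3050 = 0.00871.

i ≈ 0.00871 ft/ft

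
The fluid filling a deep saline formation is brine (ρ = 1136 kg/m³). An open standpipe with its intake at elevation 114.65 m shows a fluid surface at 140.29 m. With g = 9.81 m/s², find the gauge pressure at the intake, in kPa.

P ≈ 286 kPa

Pressure head ψ = h − z = 140.29 − 114.65 = 25.64 m.
P = ρgψ = 1136 × 9.81 × 25.64 = 285736 Pa ≈ 286 kPa.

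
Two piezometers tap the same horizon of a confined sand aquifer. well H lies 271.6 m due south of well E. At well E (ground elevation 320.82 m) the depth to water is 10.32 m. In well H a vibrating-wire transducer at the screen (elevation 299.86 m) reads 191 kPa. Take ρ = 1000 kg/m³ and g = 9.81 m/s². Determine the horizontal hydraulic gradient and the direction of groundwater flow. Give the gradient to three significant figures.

i ≈ 0.0325; groundwater flows toward the north

Total head at well E: h = 320.82 − 10.32 = 310.50 m.
Pressure head at well H: ψ = P/(ρg) = 191×1000 / (1000 × 9.81) = 19.47 m.
Total head at well H: h = z + ψ = 299.86 + 19.47 = 319.33 m.
Head difference: h(well E) − h(well H) = 310.50 − 319.33 = -8.83 m.
Hydraulic gradient: i = |Δh| / L = 8.83 / 271.6 = 0.0325.
Flow is from higher to lower head: from well H toward well E, i.e. toward the north.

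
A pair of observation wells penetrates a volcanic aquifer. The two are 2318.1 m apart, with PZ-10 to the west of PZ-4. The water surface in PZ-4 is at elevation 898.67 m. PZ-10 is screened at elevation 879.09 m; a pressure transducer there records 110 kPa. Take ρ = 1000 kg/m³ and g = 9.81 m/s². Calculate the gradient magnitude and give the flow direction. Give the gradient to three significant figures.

Total head at PZ-4: h = 898.67 m (water level in the piezometer is the total head).
Pressure head at PZ-10: ψ = P/(ρg) = 110×1000 / (1000 × 9.81) = 11.21 m.
Total head at PZ-10: h = z + ψ = 879.09 + 11.21 = 890.30 m.
Head difference: h(PZ-4) − h(PZ-10) = 898.67 − 890.30 = 8.37 m.
Hydraulic gradient: i = |Δh| / L = 8.37 / 2318.1 = 0.00361.
Flow is from higher to lower head: from PZ-4 toward PZ-10, i.e. toward the west.

i ≈ 0.00361; groundwater flows toward the west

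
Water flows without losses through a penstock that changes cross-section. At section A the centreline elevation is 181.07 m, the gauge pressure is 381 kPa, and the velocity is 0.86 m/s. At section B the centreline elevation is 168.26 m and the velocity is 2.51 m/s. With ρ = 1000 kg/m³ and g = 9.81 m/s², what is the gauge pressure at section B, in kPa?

Pressure head at A: ψ₁ = P₁/(ρg) = 381×1000 / (1000 × 9.81) = 38.84 m.
Velocity heads: v₁²/2g = 0.86²/19.62 = 0.038 m; v₂²/2g = 2.51²/19.62 = 0.321 m.
Total head H = z₁ + ψ₁ + v₁²/2g = 181.07 + 38.84 + 0.038 = 219.95 m.
ψ₂ = H − z₂ − v₂²/2g = 219.95 − 168.26 − 0.321 = 51.37 m.
P₂ = ρgψ₂ = 1000 × 9.81 × 51.37 ≈ 504 kPa.

P₂ ≈ 504 kPa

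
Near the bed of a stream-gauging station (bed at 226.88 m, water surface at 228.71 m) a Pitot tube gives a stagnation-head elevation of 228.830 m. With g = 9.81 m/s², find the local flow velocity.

v ≈ 1.53 m/s

Near the bed, under hydrostatic conditions, the piezometric head (z + ψ) equals the free-surface elevation, 228.71 m.
Velocity head = total − piezometric = 228.830 − 228.71 = 0.120 m.
v = √(2g·h_v) = √(2 × 9.81 × 0.120) = 1.53 m/s.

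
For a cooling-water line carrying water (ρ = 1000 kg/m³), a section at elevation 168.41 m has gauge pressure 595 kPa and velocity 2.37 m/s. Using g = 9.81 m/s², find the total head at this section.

h ≈ 229.35 m

Pressure head ψ = P/(ρg) = 595×1000 / (1000 × 9.81) = 60.65 m.
Velocity head = v²/(2g) = 2.37² / (2 × 9.81) = 0.286 m.
h = z + ψ + v²/(2g) = 168.41 + 60.65 + 0.286 = 229.35 m.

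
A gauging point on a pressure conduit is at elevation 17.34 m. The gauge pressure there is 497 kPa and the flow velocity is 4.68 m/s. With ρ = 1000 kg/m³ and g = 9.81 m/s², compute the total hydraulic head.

h ≈ 69.12 m

Pressure head ψ = P/(ρg) = 497×1000 / (1000 × 9.81) = 50.66 m.
Velocity head = v²/(2g) = 4.68² / (2 × 9.81) = 1.116 m.
h = z + ψ + v²/(2g) = 17.34 + 50.66 + 1.116 = 69.12 m.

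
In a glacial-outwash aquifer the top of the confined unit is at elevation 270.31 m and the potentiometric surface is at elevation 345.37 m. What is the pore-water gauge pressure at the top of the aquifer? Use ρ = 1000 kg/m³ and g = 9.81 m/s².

Pressure head at the aquifer top: ψ = h − z = 345.37 − 270.31 = 75.06 m.
P = ρgψ = 1000 × 9.81 × 75.06 = 736339 Pa ≈ 736 kPa.

P ≈ 736 kPa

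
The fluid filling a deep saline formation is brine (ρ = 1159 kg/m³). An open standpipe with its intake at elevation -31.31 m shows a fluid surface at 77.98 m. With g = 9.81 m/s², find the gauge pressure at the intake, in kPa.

P ≈ 1240 kPa

Pressure head ψ = h − z = 77.98 − (-31.31) = 109.29 m.
P = ρgψ = 1159 × 9.81 × 109.29 = 1242604 Pa ≈ 1240 kPa.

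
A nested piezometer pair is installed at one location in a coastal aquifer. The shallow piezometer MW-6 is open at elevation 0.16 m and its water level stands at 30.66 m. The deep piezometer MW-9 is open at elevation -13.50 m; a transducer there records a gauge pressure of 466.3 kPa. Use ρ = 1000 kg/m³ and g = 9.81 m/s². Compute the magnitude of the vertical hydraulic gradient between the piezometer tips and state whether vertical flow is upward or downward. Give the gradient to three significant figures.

|i_v| ≈ 0.247; vertical flow is upward

Total head at MW-6: h = 30.66 m (water level in the standpipe).
Pressure head at MW-9: ψ = P/(ρg) = 466.3×1000 / (1000 × 9.81) = 47.53 m.
Total head at MW-9: h = z + ψ = -13.50 + 47.53 = 34.03 m.
Δh = h(MW-6) − h(MW-9) = 30.66 − 34.03 = -3.37 m.
Vertical separation Δz = 0.16 − (-13.50) = 13.66 m.
|i_v| = |Δh| / Δz = 3.37 / 13.66 = 0.247.
Head is higher in the deep piezometer, so vertical flow is upward (discharge condition).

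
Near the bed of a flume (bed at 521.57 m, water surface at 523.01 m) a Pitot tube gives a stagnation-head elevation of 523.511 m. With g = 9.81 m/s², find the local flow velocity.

Near the bed, under hydrostatic conditions, the piezometric head (z + ψ) equals the free-surface elevation, 523.01 m.
Velocity head = total − piezometric = 523.511 − 523.01 = 0.501 m.
v = √(2g·h_v) = √(2 × 9.81 × 0.501) = 3.14 m/s.

v ≈ 3.14 m/s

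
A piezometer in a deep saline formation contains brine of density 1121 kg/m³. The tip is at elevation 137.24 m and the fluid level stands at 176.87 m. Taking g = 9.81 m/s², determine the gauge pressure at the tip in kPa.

P ≈ 436 kPa

Pressure head ψ = h − z = 176.87 − 137.24 = 39.63 m.
P = ρgψ = 1121 × 9.81 × 39.63 = 435812 Pa ≈ 436 kPa.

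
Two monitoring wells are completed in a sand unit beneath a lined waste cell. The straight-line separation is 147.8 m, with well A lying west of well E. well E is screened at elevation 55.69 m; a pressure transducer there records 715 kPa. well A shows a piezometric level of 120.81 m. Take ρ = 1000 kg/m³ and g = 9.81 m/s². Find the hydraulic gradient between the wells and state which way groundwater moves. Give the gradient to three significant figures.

Pressure head at well E: ψ = P/(ρg) = 715×1000 / (1000 × 9.81) = 72.88 m.
Total head at well E: h = z + ψ = 55.69 + 72.88 = 128.57 m.
Total head at well A: h = 120.81 m (water level in the piezometer is the total head).
Head difference: h(well E) − h(well A) = 128.57 − 120.81 = 7.76 m.
Hydraulic gradient: i = |Δh| / L = 7.76 / 147.8 = 0.0525.
Flow is from higher to lower head: from well E toward well A, i.e. toward the west.

i ≈ 0.0525; groundwater flows toward the west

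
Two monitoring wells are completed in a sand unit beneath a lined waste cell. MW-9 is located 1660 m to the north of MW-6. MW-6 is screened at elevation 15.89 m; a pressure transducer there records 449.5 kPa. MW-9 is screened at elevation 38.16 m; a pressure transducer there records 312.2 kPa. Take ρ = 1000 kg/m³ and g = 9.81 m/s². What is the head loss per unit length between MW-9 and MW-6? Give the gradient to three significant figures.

i ≈ 0.00498 m/m

Pressure head at MW-6: ψ = P/(ρg) = 449.5×1000 / (1000 × 9.81) = 45.82 m.
Total head at MW-6: h = z + ψ = 15.89 + 45.82 = 61.71 m.
Pressure head at MW-9: ψ = P/(ρg) = 312.2×1000 / (1000 × 9.81) = 31.82 m.
Total head at MW-9: h = z + ψ = 38.16 + 31.82 = 69.98 m.
Head difference: h(MW-6) − h(MW-9) = 61.71 − 69.98 = -8.27 m.
Hydraulic gradient: i = |Δh| / L = 8.27 / 1660 = 0.00498.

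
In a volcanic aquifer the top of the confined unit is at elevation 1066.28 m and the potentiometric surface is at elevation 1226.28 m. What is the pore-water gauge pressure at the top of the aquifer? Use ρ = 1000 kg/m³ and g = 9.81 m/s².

P ≈ 1570 kPa

Pressure head at the aquifer top: ψ = h − z = 1226.28 − 1066.28 = 160.00 m.
P = ρgψ = 1000 × 9.81 × 160.00 = 1569600 Pa ≈ 1570 kPa.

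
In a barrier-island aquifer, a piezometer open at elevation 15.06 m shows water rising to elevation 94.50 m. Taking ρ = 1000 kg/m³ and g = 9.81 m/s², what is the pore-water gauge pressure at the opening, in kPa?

Pressure head ψ = h − z = 94.50 − 15.06 = 79.44 m.
P = ρgψ = 1000 × 9.81 × 79.44 = 779306 Pa ≈ 779 kPa.

P ≈ 779 kPa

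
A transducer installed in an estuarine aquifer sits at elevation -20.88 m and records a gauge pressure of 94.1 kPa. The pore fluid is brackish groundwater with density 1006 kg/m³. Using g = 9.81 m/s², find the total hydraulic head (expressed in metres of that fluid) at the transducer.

h ≈ -11.34 m

ψ = P/(ρg) = 94.1×1000 / (1006 × 9.81) = 9.54 m.
h = z + ψ = -20.88 + 9.54 = -11.34 m.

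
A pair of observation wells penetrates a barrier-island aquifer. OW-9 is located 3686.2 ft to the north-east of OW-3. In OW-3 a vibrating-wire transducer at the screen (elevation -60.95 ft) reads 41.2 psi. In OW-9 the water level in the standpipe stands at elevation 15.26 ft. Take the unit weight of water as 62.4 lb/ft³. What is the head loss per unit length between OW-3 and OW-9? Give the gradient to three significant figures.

Pressure head at OW-3: ψ = 144·P/γ = 144 × 41.2 / 62.4 = 95.08 ft.
Total head at OW-3: h = z + ψ = -60.95 + 95.08 = 34.13 ft.
Total head at OW-9: h = 15.26 ft (water level in the piezometer is the total head).
Head difference: h(OW-3) − h(OW-9) = 34.13 − 15.26 = 18.87 ft.
Hydraulic gradient: i = |Δh| / L = 18.87 / 3686.2 = 0.00512.

i ≈ 0.00512 ft/ft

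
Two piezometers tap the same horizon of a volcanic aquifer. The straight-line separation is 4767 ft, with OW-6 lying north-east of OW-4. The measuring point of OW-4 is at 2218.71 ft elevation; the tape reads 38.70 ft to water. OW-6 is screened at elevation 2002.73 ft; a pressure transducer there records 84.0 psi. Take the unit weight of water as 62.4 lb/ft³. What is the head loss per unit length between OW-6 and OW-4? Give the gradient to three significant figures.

i ≈ 0.00348 ft/ft

Total head at OW-4: h = 2218.71 − 38.70 = 2180.01 ft.
Pressure head at OW-6: ψ = 144·P/γ = 144 × 84.0 / 62.4 = 193.85 ft.
Total head at OW-6: h = z + ψ = 2002.73 + 193.85 = 2196.58 ft.
Head difference: h(OW-4) − h(OW-6) = 2180.01 − 2196.58 = -16.57 ft.
Hydraulic gradient: i = |Δh| / L = 16.57 / 4767 = 0.00348.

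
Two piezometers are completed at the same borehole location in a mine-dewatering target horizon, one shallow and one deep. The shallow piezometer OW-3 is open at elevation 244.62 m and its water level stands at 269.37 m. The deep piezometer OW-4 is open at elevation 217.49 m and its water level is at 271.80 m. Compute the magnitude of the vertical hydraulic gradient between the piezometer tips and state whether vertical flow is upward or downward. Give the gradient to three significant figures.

|i_v| ≈ 0.0896; vertical flow is upward

Total head at OW-3: h = 269.37 m (water level in the standpipe).
Total head at OW-4: h = 271.80 m.
Δh = h(OW-3) − h(OW-4) = 269.37 − 271.80 = -2.43 m.
Vertical separation Δz = 244.62 − 217.49 = 27.13 m.
|i_v| = |Δh| / Δz = 2.43 / 27.13 = 0.0896.
Head is higher in the deep piezometer, so vertical flow is upward (discharge condition).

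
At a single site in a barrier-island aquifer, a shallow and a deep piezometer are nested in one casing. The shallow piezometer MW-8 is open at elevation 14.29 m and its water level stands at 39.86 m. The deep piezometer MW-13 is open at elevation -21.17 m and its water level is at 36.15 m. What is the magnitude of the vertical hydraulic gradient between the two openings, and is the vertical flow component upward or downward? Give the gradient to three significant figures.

|i_v| ≈ 0.105; vertical flow is downward

Total head at MW-8: h = 39.86 m (water level in the standpipe).
Total head at MW-13: h = 36.15 m.
Δh = h(MW-8) − h(MW-13) = 39.86 − 36.15 = 3.71 m.
Vertical separation Δz = 14.29 − (-21.17) = 35.46 m.
|i_v| = |Δh| / Δz = 3.71 / 35.46 = 0.105.
Head is higher in the shallow piezometer, so vertical flow is downward (recharge condition).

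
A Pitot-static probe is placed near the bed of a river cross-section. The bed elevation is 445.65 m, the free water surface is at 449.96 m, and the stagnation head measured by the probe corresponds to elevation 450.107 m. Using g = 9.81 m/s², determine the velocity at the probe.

Near the bed, under hydrostatic conditions, the piezometric head (z + ψ) equals the free-surface elevation, 449.96 m.
Velocity head = total − piezometric = 450.107 − 449.96 = 0.147 m.
v = √(2g·h_v) = √(2 × 9.81 × 0.147) = 1.70 m/s.

v ≈ 1.70 m/s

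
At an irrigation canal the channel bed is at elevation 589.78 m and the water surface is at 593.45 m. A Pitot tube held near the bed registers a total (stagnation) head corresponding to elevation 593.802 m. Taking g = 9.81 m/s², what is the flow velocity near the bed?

v ≈ 2.63 m/s

Near the bed, under hydrostatic conditions, the piezometric head (z + ψ) equals the free-surface elevation, 593.45 m.
Velocity head = total − piezometric = 593.802 − 593.45 = 0.352 m.
v = √(2g·h_v) = √(2 × 9.81 × 0.352) = 2.63 m/s.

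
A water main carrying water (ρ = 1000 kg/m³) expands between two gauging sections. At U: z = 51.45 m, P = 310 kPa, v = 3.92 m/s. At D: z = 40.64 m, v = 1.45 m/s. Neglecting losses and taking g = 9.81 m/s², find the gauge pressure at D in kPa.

Pressure head at U: ψ₁ = P₁/(ρg) = 310×1000 / (1000 × 9.81) = 31.60 m.
Velocity heads: v₁²/2g = 3.92²/19.62 = 0.783 m; v₂²/2g = 1.45²/19.62 = 0.107 m.
Total head H = z₁ + ψ₁ + v₁²/2g = 51.45 + 31.60 + 0.783 = 83.83 m.
ψ₂ = H − z₂ − v₂²/2g = 83.83 − 40.64 − 0.107 = 43.08 m.
P₂ = ρgψ₂ = 1000 × 9.81 × 43.08 ≈ 423 kPa.

P₂ ≈ 423 kPa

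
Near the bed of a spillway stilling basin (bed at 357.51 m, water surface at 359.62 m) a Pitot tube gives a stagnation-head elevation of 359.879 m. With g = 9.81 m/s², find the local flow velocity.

v ≈ 2.25 m/s

Near the bed, under hydrostatic conditions, the piezometric head (z + ψ) equals the free-surface elevation, 359.62 m.
Velocity head = total − piezometric = 359.879 − 359.62 = 0.259 m.
v = √(2g·h_v) = √(2 × 9.81 × 0.259) = 2.25 m/s.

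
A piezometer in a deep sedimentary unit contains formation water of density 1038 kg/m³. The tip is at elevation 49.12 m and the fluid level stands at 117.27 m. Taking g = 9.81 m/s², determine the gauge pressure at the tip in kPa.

Pressure head ψ = h − z = 117.27 − 49.12 = 68.15 m.
P = ρgψ = 1038 × 9.81 × 68.15 = 693956 Pa ≈ 694 kPa.

P ≈ 694 kPa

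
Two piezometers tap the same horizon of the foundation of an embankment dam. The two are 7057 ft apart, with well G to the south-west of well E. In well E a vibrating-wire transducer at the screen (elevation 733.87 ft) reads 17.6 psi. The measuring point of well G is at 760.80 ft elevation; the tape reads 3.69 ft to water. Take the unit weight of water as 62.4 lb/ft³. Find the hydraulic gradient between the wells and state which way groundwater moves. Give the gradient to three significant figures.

Pressure head at well E: ψ = 144·P/γ = 144 × 17.6 / 62.4 = 40.62 ft.
Total head at well E: h = z + ψ = 733.87 + 40.62 = 774.49 ft.
Total head at well G: h = 760.80 − 3.69 = 757.11 ft.
Head difference: h(well E) − h(well G) = 774.49 − 757.11 = 17.38 ft.
Hydraulic gradient: i = |Δh| / L = 17.38 / 7057 = 0.00246.
Flow is from higher to lower head: from well E toward well G, i.e. toward the south-west.

i ≈ 0.00246; groundwater flows toward the south-west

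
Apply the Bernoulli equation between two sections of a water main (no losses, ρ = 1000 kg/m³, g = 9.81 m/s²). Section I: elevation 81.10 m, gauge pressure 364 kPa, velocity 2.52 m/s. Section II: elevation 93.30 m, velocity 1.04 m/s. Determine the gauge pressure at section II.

P₂ ≈ 247 kPa

Pressure head at I: ψ₁ = P₁/(ρg) = 364×1000 / (1000 × 9.81) = 37.10 m.
Velocity heads: v₁²/2g = 2.52²/19.62 = 0.324 m; v₂²/2g = 1.04²/19.62 = 0.055 m.
Total head H = z₁ + ψ₁ + v₁²/2g = 81.10 + 37.10 + 0.324 = 118.52 m.
ψ₂ = H − z₂ − v₂²/2g = 118.52 − 93.30 − 0.055 = 25.16 m.
P₂ = ρgψ₂ = 1000 × 9.81 × 25.16 ≈ 247 kPa.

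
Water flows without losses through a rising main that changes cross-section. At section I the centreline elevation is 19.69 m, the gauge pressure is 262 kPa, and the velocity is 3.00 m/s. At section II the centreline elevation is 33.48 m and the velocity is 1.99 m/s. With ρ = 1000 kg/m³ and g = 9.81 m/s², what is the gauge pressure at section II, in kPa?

Pressure head at I: ψ₁ = P₁/(ρg) = 262×1000 / (1000 × 9.81) = 26.71 m.
Velocity heads: v₁²/2g = 3.00²/19.62 = 0.459 m; v₂²/2g = 1.99²/19.62 = 0.202 m.
Total head H = z₁ + ψ₁ + v₁²/2g = 19.69 + 26.71 + 0.459 = 46.86 m.
ψ₂ = H − z₂ − v₂²/2g = 46.86 − 33.48 − 0.202 = 13.18 m.
P₂ = ρgψ₂ = 1000 × 9.81 × 13.18 ≈ 129 kPa.

P₂ ≈ 129 kPa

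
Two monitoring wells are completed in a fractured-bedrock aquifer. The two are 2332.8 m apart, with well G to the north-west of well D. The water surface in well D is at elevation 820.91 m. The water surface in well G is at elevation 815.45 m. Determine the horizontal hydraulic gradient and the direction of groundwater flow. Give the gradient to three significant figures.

i ≈ 0.00234; groundwater flows toward the north-west

Total head at well D: h = 820.91 m (water level in the piezometer is the total head).
Total head at well G: h = 815.45 m (water level in the piezometer is the total head).
Head difference: h(well D) − h(well G) = 820.91 − 815.45 = 5.46 m.
Hydraulic gradient: i = |Δh| / L = 5.46 / 2332.8 = 0.00234.
Flow is from higher to lower head: from well D toward well G, i.e. toward the north-west.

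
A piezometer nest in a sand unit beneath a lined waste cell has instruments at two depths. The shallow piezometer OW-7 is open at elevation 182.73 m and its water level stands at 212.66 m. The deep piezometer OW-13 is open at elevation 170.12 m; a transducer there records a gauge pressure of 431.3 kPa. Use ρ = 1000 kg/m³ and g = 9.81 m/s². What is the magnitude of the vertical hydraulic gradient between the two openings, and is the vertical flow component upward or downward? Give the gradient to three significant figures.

Total head at OW-7: h = 212.66 m (water level in the standpipe).
Pressure head at OW-13: ψ = P/(ρg) = 431.3×1000 / (1000 × 9.81) = 43.97 m.
Total head at OW-13: h = z + ψ = 170.12 + 43.97 = 214.09 m.
Δh = h(OW-7) − h(OW-13) = 212.66 − 214.09 = -1.43 m.
Vertical separation Δz = 182.73 − 170.12 = 12.61 m.
|i_v| = |Δh| / Δz = 1.43 / 12.61 = 0.113.
Head is higher in the deep piezometer, so vertical flow is upward (discharge condition).

|i_v| ≈ 0.113; vertical flow is upward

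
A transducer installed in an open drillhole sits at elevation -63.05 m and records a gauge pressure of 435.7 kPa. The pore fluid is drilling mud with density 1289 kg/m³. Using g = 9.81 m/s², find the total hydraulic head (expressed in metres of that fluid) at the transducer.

ψ = P/(ρg) = 435.7×1000 / (1289 × 9.81) = 34.46 m.
h = z + ψ = -63.05 + 34.46 = -28.59 m.

h ≈ -28.59 m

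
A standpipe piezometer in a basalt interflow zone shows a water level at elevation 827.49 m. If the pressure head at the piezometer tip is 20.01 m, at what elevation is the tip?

z = h − ψ = 827.49 − 20.01 = 807.48 m.

z ≈ 807.48 m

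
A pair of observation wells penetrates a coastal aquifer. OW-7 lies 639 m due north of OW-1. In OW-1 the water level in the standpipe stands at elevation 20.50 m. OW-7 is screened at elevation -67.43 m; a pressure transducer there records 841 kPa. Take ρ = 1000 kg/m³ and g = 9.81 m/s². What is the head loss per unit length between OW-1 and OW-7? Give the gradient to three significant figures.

Total head at OW-1: h = 20.50 m (water level in the piezometer is the total head).
Pressure head at OW-7: ψ = P/(ρg) = 841×1000 / (1000 × 9.81) = 85.73 m.
Total head at OW-7: h = z + ψ = -67.43 + 85.73 = 18.30 m.
Head difference: h(OW-1) − h(OW-7) = 20.50 − 18.30 = 2.20 m.
Hydraulic gradient: i = |Δh| / L = 2.20 / 639 = 0.00344.

i ≈ 0.00344 m/m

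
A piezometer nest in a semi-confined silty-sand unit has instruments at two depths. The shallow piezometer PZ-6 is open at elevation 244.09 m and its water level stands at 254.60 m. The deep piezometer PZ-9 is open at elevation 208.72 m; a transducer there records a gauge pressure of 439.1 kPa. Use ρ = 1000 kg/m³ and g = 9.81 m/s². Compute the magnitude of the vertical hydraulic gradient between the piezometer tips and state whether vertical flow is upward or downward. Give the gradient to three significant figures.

Total head at PZ-6: h = 254.60 m (water level in the standpipe).
Pressure head at PZ-9: ψ = P/(ρg) = 439.1×1000 / (1000 × 9.81) = 44.76 m.
Total head at PZ-9: h = z + ψ = 208.72 + 44.76 = 253.48 m.
Δh = h(PZ-6) − h(PZ-9) = 254.60 − 253.48 = 1.12 m.
Vertical separation Δz = 244.09 − 208.72 = 35.37 m.
|i_v| = |Δh| / Δz = 1.12 / 35.37 = 0.0317.
Head is higher in the shallow piezometer, so vertical flow is downward (recharge condition).

|i_v| ≈ 0.0317; vertical flow is downward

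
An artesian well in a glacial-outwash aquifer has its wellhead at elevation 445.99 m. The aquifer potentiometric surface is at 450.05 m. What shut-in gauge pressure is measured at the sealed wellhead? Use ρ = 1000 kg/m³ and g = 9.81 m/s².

Head above the cap: Δh = 450.05 − 445.99 = 4.06 m.
P = ρgΔh = 1000 × 9.81 × 4.06 = 39829 Pa ≈ 39.8 kPa.

P ≈ 39.8 kPa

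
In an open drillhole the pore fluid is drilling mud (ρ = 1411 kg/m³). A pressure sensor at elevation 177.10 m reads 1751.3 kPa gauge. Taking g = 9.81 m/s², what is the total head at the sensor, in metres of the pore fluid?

ψ = P/(ρg) = 1751.3×1000 / (1411 × 9.81) = 126.52 m.
h = z + ψ = 177.10 + 126.52 = 303.62 m.

h ≈ 303.62 m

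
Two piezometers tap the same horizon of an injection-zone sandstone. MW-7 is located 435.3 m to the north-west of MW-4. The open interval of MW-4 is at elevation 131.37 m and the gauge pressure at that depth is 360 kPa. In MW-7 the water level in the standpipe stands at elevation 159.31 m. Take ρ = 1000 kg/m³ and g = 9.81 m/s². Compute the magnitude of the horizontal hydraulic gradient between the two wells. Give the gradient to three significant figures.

Pressure head at MW-4: ψ = P/(ρg) = 360×1000 / (1000 × 9.81) = 36.70 m.
Total head at MW-4: h = z + ψ = 131.37 + 36.70 = 168.07 m.
Total head at MW-7: h = 159.31 m (water level in the piezometer is the total head).
Head difference: h(MW-4) − h(MW-7) = 168.07 − 159.31 = 8.76 m.
Hydraulic gradient: i = |Δh| / L = 8.76 / 435.3 = 0.0201.

i ≈ 0.0201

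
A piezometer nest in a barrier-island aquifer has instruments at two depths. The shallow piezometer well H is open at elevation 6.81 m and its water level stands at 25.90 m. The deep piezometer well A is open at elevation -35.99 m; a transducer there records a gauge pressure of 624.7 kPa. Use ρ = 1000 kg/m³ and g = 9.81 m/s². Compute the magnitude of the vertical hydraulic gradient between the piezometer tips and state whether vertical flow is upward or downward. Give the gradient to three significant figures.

|i_v| ≈ 0.0418; vertical flow is upward

Total head at well H: h = 25.90 m (water level in the standpipe).
Pressure head at well A: ψ = P/(ρg) = 624.7×1000 / (1000 × 9.81) = 63.68 m.
Total head at well A: h = z + ψ = -35.99 + 63.68 = 27.69 m.
Δh = h(well H) − h(well A) = 25.90 − 27.69 = -1.79 m.
Vertical separation Δz = 6.81 − (-35.99) = 42.80 m.
|i_v| = |Δh| / Δz = 1.79 / 42.80 = 0.0418.
Head is higher in the deep piezometer, so vertical flow is upward (discharge condition).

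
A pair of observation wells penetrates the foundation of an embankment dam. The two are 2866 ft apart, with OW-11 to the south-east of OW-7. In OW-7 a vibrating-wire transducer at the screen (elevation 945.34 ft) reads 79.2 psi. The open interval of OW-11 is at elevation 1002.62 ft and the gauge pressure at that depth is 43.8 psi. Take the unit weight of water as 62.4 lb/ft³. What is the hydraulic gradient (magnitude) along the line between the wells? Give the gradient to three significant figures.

i ≈ 0.00852

Pressure head at OW-7: ψ = 144·P/γ = 144 × 79.2 / 62.4 = 182.77 ft.
Total head at OW-7: h = z + ψ = 945.34 + 182.77 = 1128.11 ft.
Pressure head at OW-11: ψ = 144·P/γ = 144 × 43.8 / 62.4 = 101.08 ft.
Total head at OW-11: h = z + ψ = 1002.62 + 101.08 = 1103.70 ft.
Head difference: h(OW-7) − h(OW-11) = 1128.11 − 1103.70 = 24.41 ft.
Hydraulic gradient: i = |Δh| / L = 24.41 / 2866 = 0.00852.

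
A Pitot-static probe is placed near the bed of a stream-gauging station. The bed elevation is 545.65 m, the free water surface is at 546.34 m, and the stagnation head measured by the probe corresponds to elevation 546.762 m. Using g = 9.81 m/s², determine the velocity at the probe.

Near the bed, under hydrostatic conditions, the piezometric head (z + ψ) equals the free-surface elevation, 546.34 m.
Velocity head = total − piezometric = 546.762 − 546.34 = 0.422 m.
v = √(2g·h_v) = √(2 × 9.81 × 0.422) = 2.88 m/s.

v ≈ 2.88 m/s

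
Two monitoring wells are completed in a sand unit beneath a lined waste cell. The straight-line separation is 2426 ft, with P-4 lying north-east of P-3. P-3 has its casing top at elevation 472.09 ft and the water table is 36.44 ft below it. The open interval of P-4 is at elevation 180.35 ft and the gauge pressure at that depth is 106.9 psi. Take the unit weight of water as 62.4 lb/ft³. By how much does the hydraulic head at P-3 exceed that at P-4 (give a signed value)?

Δh ≈ 8.61 ft

Total head at P-3: h = 472.09 − 36.44 = 435.65 ft.
Pressure head at P-4: ψ = 144·P/γ = 144 × 106.9 / 62.4 = 246.69 ft.
Total head at P-4: h = z + ψ = 180.35 + 246.69 = 427.04 ft.
Head difference: h(P-3) − h(P-4) = 435.65 − 427.04 = 8.61 ft.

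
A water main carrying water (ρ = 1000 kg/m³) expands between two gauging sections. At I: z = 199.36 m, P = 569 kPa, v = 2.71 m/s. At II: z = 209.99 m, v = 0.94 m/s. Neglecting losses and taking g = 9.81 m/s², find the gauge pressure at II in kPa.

P₂ ≈ 468 kPa

Pressure head at I: ψ₁ = P₁/(ρg) = 569×1000 / (1000 × 9.81) = 58.00 m.
Velocity heads: v₁²/2g = 2.71²/19.62 = 0.374 m; v₂²/2g = 0.94²/19.62 = 0.045 m.
Total head H = z₁ + ψ₁ + v₁²/2g = 199.36 + 58.00 + 0.374 = 257.73 m.
ψ₂ = H − z₂ − v₂²/2g = 257.73 − 209.99 − 0.045 = 47.70 m.
P₂ = ρgψ₂ = 1000 × 9.81 × 47.70 ≈ 468 kPa.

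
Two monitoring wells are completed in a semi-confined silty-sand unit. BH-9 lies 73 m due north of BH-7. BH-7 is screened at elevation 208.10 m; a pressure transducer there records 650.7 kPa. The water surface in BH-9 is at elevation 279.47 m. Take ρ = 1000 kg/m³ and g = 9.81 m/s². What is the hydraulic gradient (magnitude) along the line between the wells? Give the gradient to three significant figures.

i ≈ 0.0690

Pressure head at BH-7: ψ = P/(ρg) = 650.7×1000 / (1000 × 9.81) = 66.33 m.
Total head at BH-7: h = z + ψ = 208.10 + 66.33 = 274.43 m.
Total head at BH-9: h = 279.47 m (water level in the piezometer is the total head).
Head difference: h(BH-7) − h(BH-9) = 274.43 − 279.47 = -5.04 m.
Hydraulic gradient: i = |Δh| / L = 5.04 / 73 = 0.0690.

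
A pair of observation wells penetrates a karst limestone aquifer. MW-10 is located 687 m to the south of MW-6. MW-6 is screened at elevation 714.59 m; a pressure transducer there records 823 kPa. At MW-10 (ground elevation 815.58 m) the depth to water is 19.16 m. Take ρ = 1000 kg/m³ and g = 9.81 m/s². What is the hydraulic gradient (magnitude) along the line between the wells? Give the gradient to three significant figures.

Pressure head at MW-6: ψ = P/(ρg) = 823×1000 / (1000 × 9.81) = 83.89 m.
Total head at MW-6: h = z + ψ = 714.59 + 83.89 = 798.48 m.
Total head at MW-10: h = 815.58 − 19.16 = 796.42 m.
Head difference: h(MW-6) − h(MW-10) = 798.48 − 796.42 = 2.06 m.
Hydraulic gradient: i = |Δh| / L = 2.06 / 687 = 0.00300.

i ≈ 0.00300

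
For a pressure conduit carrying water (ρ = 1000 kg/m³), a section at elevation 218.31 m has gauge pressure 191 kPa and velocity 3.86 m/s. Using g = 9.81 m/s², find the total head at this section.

h ≈ 238.54 m

Pressure head ψ = P/(ρg) = 191×1000 / (1000 × 9.81) = 19.47 m.
Velocity head = v²/(2g) = 3.86² / (2 × 9.81) = 0.759 m.
h = z + ψ + v²/(2g) = 218.31 + 19.47 + 0.759 = 238.54 m.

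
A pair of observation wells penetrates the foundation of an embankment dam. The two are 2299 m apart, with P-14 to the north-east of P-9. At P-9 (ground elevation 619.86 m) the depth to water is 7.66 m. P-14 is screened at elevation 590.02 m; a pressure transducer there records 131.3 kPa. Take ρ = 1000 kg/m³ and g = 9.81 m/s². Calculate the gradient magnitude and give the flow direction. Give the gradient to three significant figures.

i ≈ 0.00383; groundwater flows toward the north-east

Total head at P-9: h = 619.86 − 7.66 = 612.20 m.
Pressure head at P-14: ψ = P/(ρg) = 131.3×1000 / (1000 × 9.81) = 13.38 m.
Total head at P-14: h = z + ψ = 590.02 + 13.38 = 603.40 m.
Head difference: h(P-9) − h(P-14) = 612.20 − 603.40 = 8.80 m.
Hydraulic gradient: i = |Δh| / L = 8.80 / 2299 = 0.00383.
Flow is from higher to lower head: from P-9 toward P-14, i.e. toward the north-east.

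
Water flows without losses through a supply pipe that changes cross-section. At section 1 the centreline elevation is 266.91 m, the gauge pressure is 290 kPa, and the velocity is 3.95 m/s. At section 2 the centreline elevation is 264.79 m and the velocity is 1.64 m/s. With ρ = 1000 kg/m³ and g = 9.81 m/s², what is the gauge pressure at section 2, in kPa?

P₂ ≈ 317 kPa

Pressure head at 1: ψ₁ = P₁/(ρg) = 290×1000 / (1000 × 9.81) = 29.56 m.
Velocity heads: v₁²/2g = 3.95²/19.62 = 0.795 m; v₂²/2g = 1.64²/19.62 = 0.137 m.
Total head H = z₁ + ψ₁ + v₁²/2g = 266.91 + 29.56 + 0.795 = 297.27 m.
ψ₂ = H − z₂ − v₂²/2g = 297.27 − 264.79 − 0.137 = 32.34 m.
P₂ = ρgψ₂ = 1000 × 9.81 × 32.34 ≈ 317 kPa.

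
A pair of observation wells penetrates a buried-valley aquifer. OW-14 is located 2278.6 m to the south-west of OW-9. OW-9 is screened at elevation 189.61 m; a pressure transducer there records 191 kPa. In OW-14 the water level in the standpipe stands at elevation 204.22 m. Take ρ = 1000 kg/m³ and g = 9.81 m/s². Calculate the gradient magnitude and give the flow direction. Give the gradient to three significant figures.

Pressure head at OW-9: ψ = P/(ρg) = 191×1000 / (1000 × 9.81) = 19.47 m.
Total head at OW-9: h = z + ψ = 189.61 + 19.47 = 209.08 m.
Total head at OW-14: h = 204.22 m (water level in the piezometer is the total head).
Head difference: h(OW-9) − h(OW-14) = 209.08 − 204.22 = 4.86 m.
Hydraulic gradient: i = |Δh| / L = 4.86 / 2278.6 = 0.00213.
Flow is from higher to lower head: from OW-9 toward OW-14, i.e. toward the south-west.

i ≈ 0.00213; groundwater flows toward the south-west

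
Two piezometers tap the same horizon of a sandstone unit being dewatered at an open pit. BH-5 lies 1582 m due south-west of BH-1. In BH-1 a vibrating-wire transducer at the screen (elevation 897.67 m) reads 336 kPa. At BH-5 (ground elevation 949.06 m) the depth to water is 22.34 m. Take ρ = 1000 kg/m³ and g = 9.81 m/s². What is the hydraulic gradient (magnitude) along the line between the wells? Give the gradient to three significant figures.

Pressure head at BH-1: ψ = P/(ρg) = 336×1000 / (1000 × 9.81) = 34.25 m.
Total head at BH-1: h = z + ψ = 897.67 + 34.25 = 931.92 m.
Total head at BH-5: h = 949.06 − 22.34 = 926.72 m.
Head difference: h(BH-1) − h(BH-5) = 931.92 − 926.72 = 5.20 m.
Hydraulic gradient: i = |Δh| / L = 5.20 / 1582 = 0.00329.

i ≈ 0.00329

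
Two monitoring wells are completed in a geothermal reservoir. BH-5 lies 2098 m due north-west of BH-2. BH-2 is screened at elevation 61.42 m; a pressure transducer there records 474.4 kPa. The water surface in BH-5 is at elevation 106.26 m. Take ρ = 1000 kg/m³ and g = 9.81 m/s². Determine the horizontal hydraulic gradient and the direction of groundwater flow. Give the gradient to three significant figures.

Pressure head at BH-2: ψ = P/(ρg) = 474.4×1000 / (1000 × 9.81) = 48.36 m.
Total head at BH-2: h = z + ψ = 61.42 + 48.36 = 109.78 m.
Total head at BH-5: h = 106.26 m (water level in the piezometer is the total head).
Head difference: h(BH-2) − h(BH-5) = 109.78 − 106.26 = 3.52 m.
Hydraulic gradient: i = |Δh| / L = 3.52 / 2098 = 0.00168.
Flow is from higher to lower head: from BH-2 toward BH-5, i.e. toward the north-west.

i ≈ 0.00168; groundwater flows toward the north-west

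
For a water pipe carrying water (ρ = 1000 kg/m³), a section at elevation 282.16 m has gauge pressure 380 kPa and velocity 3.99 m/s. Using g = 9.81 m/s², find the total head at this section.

Pressure head ψ = P/(ρg) = 380×1000 / (1000 × 9.81) = 38.74 m.
Velocity head = v²/(2g) = 3.99² / (2 × 9.81) = 0.811 m.
h = z + ψ + v²/(2g) = 282.16 + 38.74 + 0.811 = 321.71 m.

h ≈ 321.71 m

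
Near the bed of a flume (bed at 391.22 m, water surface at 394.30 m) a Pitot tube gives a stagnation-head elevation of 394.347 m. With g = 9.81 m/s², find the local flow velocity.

Near the bed, under hydrostatic conditions, the piezometric head (z + ψ) equals the free-surface elevation, 394.30 m.
Velocity head = total − piezometric = 394.347 − 394.30 = 0.047 m.
v = √(2g·h_v) = √(2 × 9.81 × 0.047) = 0.960 m/s.

v ≈ 0.960 m/s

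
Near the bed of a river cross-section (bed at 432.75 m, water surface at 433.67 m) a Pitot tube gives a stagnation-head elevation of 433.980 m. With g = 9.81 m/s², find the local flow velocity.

Near the bed, under hydrostatic conditions, the piezometric head (z + ψ) equals the free-surface elevation, 433.67 m.
Velocity head = total − piezometric = 433.980 − 433.67 = 0.310 m.
v = √(2g·h_v) = √(2 × 9.81 × 0.310) = 2.47 m/s.

v ≈ 2.47 m/s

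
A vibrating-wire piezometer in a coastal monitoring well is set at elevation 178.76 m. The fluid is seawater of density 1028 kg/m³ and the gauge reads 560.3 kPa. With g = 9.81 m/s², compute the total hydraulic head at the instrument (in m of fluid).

ψ = P/(ρg) = 560.3×1000 / (1028 × 9.81) = 55.56 m.
h = z + ψ = 178.76 + 55.56 = 234.32 m.

h ≈ 234.32 m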